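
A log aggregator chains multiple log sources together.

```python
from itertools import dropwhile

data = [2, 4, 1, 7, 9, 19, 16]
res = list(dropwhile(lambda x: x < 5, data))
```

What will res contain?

Step 1: dropwhile drops elements while < 5:
  2 < 5: dropped
  4 < 5: dropped
  1 < 5: dropped
  7: kept (dropping stopped)
Step 2: Remaining elements kept regardless of condition.
Therefore res = [7, 9, 19, 16].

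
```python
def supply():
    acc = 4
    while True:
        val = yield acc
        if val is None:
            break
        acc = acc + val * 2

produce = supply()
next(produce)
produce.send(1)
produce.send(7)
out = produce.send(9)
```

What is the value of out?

Step 1: next() -> yield acc=4.
Step 2: send(1) -> val=1, acc = 4 + 1*2 = 6, yield 6.
Step 3: send(7) -> val=7, acc = 6 + 7*2 = 20, yield 20.
Step 4: send(9) -> val=9, acc = 20 + 9*2 = 38, yield 38.
Therefore out = 38.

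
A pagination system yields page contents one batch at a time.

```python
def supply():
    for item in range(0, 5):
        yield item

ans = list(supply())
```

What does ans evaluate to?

Step 1: The generator yields each value from range(0, 5).
Step 2: list() consumes all yields: [0, 1, 2, 3, 4].
Therefore ans = [0, 1, 2, 3, 4].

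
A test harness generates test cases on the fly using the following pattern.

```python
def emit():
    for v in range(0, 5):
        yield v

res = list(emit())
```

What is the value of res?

Step 1: The generator yields each value from range(0, 5).
Step 2: list() consumes all yields: [0, 1, 2, 3, 4].
Therefore res = [0, 1, 2, 3, 4].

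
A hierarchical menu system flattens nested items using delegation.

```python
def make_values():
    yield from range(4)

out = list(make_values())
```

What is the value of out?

Step 1: yield from delegates to the iterable, yielding each element.
Step 2: Collected values: [0, 1, 2, 3].
Therefore out = [0, 1, 2, 3].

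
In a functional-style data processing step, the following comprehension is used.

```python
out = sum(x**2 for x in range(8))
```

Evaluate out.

Step 1: Compute x**2 for each x in range(8):
  x=0: 0**2 = 0
  x=1: 1**2 = 1
  x=2: 2**2 = 4
  x=3: 3**2 = 9
  x=4: 4**2 = 16
  x=5: 5**2 = 25
  x=6: 6**2 = 36
  x=7: 7**2 = 49
Step 2: sum = 0 + 1 + 4 + 9 + 16 + 25 + 36 + 49 = 140.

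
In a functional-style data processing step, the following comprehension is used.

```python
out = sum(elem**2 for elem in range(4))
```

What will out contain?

Step 1: Compute elem**2 for each elem in range(4):
  elem=0: 0**2 = 0
  elem=1: 1**2 = 1
  elem=2: 2**2 = 4
  elem=3: 3**2 = 9
Step 2: sum = 0 + 1 + 4 + 9 = 14.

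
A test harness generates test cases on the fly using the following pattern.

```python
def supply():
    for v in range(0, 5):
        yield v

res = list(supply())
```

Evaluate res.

Step 1: The generator yields each value from range(0, 5).
Step 2: list() consumes all yields: [0, 1, 2, 3, 4].
Therefore res = [0, 1, 2, 3, 4].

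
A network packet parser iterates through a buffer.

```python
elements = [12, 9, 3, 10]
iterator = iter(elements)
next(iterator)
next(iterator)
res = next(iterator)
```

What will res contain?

Step 1: Create iterator over [12, 9, 3, 10].
Step 2: next() consumes 12.
Step 3: next() consumes 9.
Step 4: next() returns 3.
Therefore res = 3.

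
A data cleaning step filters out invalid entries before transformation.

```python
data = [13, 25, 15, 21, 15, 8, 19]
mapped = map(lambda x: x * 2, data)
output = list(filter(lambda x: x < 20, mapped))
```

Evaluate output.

Step 1: Map x * 2:
  13 -> 26
  25 -> 50
  15 -> 30
  21 -> 42
  15 -> 30
  8 -> 16
  19 -> 38
Step 2: Filter for < 20:
  26: removed
  50: removed
  30: removed
  42: removed
  30: removed
  16: kept
  38: removed
Therefore output = [16].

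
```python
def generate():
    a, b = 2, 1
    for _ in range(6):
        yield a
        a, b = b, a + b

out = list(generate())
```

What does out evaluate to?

Step 1: Fibonacci-like sequence starting with a=2, b=1:
  Iteration 1: yield a=2, then a,b = 1,3
  Iteration 2: yield a=1, then a,b = 3,4
  Iteration 3: yield a=3, then a,b = 4,7
  Iteration 4: yield a=4, then a,b = 7,11
  Iteration 5: yield a=7, then a,b = 11,18
  Iteration 6: yield a=11, then a,b = 18,29
Therefore out = [2, 1, 3, 4, 7, 11].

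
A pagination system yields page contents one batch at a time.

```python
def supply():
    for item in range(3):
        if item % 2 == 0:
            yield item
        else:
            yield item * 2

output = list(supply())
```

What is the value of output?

Step 1: For each item in range(3), yield item if even, else item*2:
  item=0 (even): yield 0
  item=1 (odd): yield 1*2 = 2
  item=2 (even): yield 2
Therefore output = [0, 2, 2].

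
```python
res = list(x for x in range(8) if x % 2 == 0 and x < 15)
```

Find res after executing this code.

Step 1: Filter range(8) where x % 2 == 0 and x < 15:
  x=0: both conditions met, included
  x=1: excluded (1 % 2 != 0)
  x=2: both conditions met, included
  x=3: excluded (3 % 2 != 0)
  x=4: both conditions met, included
  x=5: excluded (5 % 2 != 0)
  x=6: both conditions met, included
  x=7: excluded (7 % 2 != 0)
Therefore res = [0, 2, 4, 6].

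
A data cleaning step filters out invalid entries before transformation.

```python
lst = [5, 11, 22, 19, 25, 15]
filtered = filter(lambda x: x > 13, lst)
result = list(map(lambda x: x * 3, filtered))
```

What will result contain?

Step 1: Filter lst for elements > 13:
  5: removed
  11: removed
  22: kept
  19: kept
  25: kept
  15: kept
Step 2: Map x * 3 on filtered [22, 19, 25, 15]:
  22 -> 66
  19 -> 57
  25 -> 75
  15 -> 45
Therefore result = [66, 57, 75, 45].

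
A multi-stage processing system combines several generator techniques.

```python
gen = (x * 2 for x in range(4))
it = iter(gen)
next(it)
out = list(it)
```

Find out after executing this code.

Step 1: Generator produces [0, 2, 4, 6].
Step 2: next(it) consumes first element (0).
Step 3: list(it) collects remaining: [2, 4, 6].
Therefore out = [2, 4, 6].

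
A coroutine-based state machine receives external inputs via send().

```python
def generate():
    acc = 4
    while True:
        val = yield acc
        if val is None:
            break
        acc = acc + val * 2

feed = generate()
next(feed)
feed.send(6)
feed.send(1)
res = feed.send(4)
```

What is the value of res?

Step 1: next() -> yield acc=4.
Step 2: send(6) -> val=6, acc = 4 + 6*2 = 16, yield 16.
Step 3: send(1) -> val=1, acc = 16 + 1*2 = 18, yield 18.
Step 4: send(4) -> val=4, acc = 18 + 4*2 = 26, yield 26.
Therefore res = 26.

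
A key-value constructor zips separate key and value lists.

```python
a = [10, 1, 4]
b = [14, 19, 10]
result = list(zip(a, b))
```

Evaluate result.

Step 1: zip pairs elements at same index:
  Index 0: (10, 14)
  Index 1: (1, 19)
  Index 2: (4, 10)
Therefore result = [(10, 14), (1, 19), (4, 10)].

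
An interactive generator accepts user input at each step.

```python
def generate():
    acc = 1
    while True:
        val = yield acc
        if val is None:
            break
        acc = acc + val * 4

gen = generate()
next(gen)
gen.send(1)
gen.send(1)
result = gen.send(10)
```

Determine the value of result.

Step 1: next() -> yield acc=1.
Step 2: send(1) -> val=1, acc = 1 + 1*4 = 5, yield 5.
Step 3: send(1) -> val=1, acc = 5 + 1*4 = 9, yield 9.
Step 4: send(10) -> val=10, acc = 9 + 10*4 = 49, yield 49.
Therefore result = 49.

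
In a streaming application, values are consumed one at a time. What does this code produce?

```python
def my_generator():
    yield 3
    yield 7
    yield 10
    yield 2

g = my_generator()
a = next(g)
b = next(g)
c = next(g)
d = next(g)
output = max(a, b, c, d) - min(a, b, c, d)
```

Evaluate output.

Step 1: Create generator and consume all values:
  a = next(g) = 3
  b = next(g) = 7
  c = next(g) = 10
  d = next(g) = 2
Step 2: max = 10, min = 2, output = 10 - 2 = 8.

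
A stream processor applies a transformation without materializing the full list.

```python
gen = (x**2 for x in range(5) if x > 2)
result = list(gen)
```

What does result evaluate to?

Step 1: For range(5), keep x > 2, then square:
  x=0: 0 <= 2, excluded
  x=1: 1 <= 2, excluded
  x=2: 2 <= 2, excluded
  x=3: 3 > 2, yield 3**2 = 9
  x=4: 4 > 2, yield 4**2 = 16
Therefore result = [9, 16].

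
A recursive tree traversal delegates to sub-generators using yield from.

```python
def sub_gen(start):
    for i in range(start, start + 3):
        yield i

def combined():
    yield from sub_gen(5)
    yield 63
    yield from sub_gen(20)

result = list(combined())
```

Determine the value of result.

Step 1: combined() delegates to sub_gen(5):
  yield 5
  yield 6
  yield 7
Step 2: yield 63
Step 3: Delegates to sub_gen(20):
  yield 20
  yield 21
  yield 22
Therefore result = [5, 6, 7, 63, 20, 21, 22].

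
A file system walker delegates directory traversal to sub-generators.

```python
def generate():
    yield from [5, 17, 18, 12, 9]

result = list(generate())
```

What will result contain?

Step 1: yield from delegates to the iterable, yielding each element.
Step 2: Collected values: [5, 17, 18, 12, 9].
Therefore result = [5, 17, 18, 12, 9].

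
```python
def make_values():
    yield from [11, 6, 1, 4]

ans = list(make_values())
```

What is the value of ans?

Step 1: yield from delegates to the iterable, yielding each element.
Step 2: Collected values: [11, 6, 1, 4].
Therefore ans = [11, 6, 1, 4].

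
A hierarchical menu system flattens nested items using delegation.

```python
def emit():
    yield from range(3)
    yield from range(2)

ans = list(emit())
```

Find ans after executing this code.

Step 1: Trace yields in order:
  yield 0
  yield 1
  yield 2
  yield 0
  yield 1
Therefore ans = [0, 1, 2, 0, 1].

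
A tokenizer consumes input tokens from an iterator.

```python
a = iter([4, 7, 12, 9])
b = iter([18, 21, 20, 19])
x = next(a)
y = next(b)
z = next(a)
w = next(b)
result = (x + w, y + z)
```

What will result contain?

Step 1: a iterates [4, 7, 12, 9], b iterates [18, 21, 20, 19].
Step 2: x = next(a) = 4, y = next(b) = 18.
Step 3: z = next(a) = 7, w = next(b) = 21.
Step 4: result = (4 + 21, 18 + 7) = (25, 25).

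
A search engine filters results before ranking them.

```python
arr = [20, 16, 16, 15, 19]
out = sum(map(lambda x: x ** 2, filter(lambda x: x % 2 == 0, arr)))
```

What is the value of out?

Step 1: Filter even numbers from [20, 16, 16, 15, 19]: [20, 16, 16]
Step 2: Square each: [400, 256, 256]
Step 3: Sum = 912.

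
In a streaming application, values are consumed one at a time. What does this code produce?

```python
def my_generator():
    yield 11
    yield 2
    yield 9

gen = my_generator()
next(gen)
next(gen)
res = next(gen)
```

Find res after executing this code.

Step 1: my_generator() creates a generator.
Step 2: next(gen) yields 11 (consumed and discarded).
Step 3: next(gen) yields 2 (consumed and discarded).
Step 4: next(gen) yields 9, assigned to res.
Therefore res = 9.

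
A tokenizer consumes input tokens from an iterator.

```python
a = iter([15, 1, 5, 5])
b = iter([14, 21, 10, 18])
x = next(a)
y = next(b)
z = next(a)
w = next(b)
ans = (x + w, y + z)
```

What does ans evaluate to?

Step 1: a iterates [15, 1, 5, 5], b iterates [14, 21, 10, 18].
Step 2: x = next(a) = 15, y = next(b) = 14.
Step 3: z = next(a) = 1, w = next(b) = 21.
Step 4: ans = (15 + 21, 14 + 1) = (36, 15).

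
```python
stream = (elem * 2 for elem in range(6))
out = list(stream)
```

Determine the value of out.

Step 1: For each elem in range(6), compute elem*2:
  elem=0: 0*2 = 0
  elem=1: 1*2 = 2
  elem=2: 2*2 = 4
  elem=3: 3*2 = 6
  elem=4: 4*2 = 8
  elem=5: 5*2 = 10
Therefore out = [0, 2, 4, 6, 8, 10].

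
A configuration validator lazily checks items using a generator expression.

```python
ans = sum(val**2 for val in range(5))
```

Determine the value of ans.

Step 1: Compute val**2 for each val in range(5):
  val=0: 0**2 = 0
  val=1: 1**2 = 1
  val=2: 2**2 = 4
  val=3: 3**2 = 9
  val=4: 4**2 = 16
Step 2: sum = 0 + 1 + 4 + 9 + 16 = 30.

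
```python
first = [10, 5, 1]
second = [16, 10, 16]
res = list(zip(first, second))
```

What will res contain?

Step 1: zip pairs elements at same index:
  Index 0: (10, 16)
  Index 1: (5, 10)
  Index 2: (1, 16)
Therefore res = [(10, 16), (5, 10), (1, 16)].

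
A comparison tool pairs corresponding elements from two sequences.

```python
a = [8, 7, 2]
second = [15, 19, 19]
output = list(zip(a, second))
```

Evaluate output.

Step 1: zip pairs elements at same index:
  Index 0: (8, 15)
  Index 1: (7, 19)
  Index 2: (2, 19)
Therefore output = [(8, 15), (7, 19), (2, 19)].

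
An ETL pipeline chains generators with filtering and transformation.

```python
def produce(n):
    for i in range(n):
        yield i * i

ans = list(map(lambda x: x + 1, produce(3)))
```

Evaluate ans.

Step 1: produce(3) yields squares: [0, 1, 4].
Step 2: map adds 1 to each: [1, 2, 5].
Therefore ans = [1, 2, 5].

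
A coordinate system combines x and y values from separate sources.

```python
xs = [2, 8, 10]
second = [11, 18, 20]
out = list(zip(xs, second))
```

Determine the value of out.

Step 1: zip pairs elements at same index:
  Index 0: (2, 11)
  Index 1: (8, 18)
  Index 2: (10, 20)
Therefore out = [(2, 11), (8, 18), (10, 20)].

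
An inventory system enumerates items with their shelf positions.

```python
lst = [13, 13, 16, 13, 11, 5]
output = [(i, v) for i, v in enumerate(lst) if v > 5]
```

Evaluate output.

Step 1: Filter enumerate([13, 13, 16, 13, 11, 5]) keeping v > 5:
  (0, 13): 13 > 5, included
  (1, 13): 13 > 5, included
  (2, 16): 16 > 5, included
  (3, 13): 13 > 5, included
  (4, 11): 11 > 5, included
  (5, 5): 5 <= 5, excluded
Therefore output = [(0, 13), (1, 13), (2, 16), (3, 13), (4, 11)].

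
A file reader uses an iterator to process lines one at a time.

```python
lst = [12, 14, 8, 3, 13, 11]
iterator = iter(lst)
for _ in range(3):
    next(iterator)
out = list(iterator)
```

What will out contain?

Step 1: Create iterator over [12, 14, 8, 3, 13, 11].
Step 2: Advance 3 positions (consuming [12, 14, 8]).
Step 3: list() collects remaining elements: [3, 13, 11].
Therefore out = [3, 13, 11].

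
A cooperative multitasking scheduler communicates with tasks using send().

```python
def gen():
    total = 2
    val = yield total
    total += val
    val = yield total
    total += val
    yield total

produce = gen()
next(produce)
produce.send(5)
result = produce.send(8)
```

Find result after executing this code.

Step 1: next() -> yield total=2.
Step 2: send(5) -> val=5, total = 2+5 = 7, yield 7.
Step 3: send(8) -> val=8, total = 7+8 = 15, yield 15.
Therefore result = 15.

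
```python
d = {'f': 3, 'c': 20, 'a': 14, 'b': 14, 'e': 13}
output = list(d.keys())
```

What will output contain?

Step 1: d.keys() returns the dictionary keys in insertion order.
Therefore output = ['f', 'c', 'a', 'b', 'e'].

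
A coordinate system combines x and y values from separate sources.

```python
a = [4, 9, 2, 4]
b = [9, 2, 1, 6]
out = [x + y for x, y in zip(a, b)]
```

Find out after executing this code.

Step 1: Add corresponding elements:
  4 + 9 = 13
  9 + 2 = 11
  2 + 1 = 3
  4 + 6 = 10
Therefore out = [13, 11, 3, 10].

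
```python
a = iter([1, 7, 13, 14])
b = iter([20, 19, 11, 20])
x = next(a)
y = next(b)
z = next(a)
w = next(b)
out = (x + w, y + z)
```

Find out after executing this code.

Step 1: a iterates [1, 7, 13, 14], b iterates [20, 19, 11, 20].
Step 2: x = next(a) = 1, y = next(b) = 20.
Step 3: z = next(a) = 7, w = next(b) = 19.
Step 4: out = (1 + 19, 20 + 7) = (20, 27).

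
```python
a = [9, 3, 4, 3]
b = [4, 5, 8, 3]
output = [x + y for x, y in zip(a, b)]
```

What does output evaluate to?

Step 1: Add corresponding elements:
  9 + 4 = 13
  3 + 5 = 8
  4 + 8 = 12
  3 + 3 = 6
Therefore output = [13, 8, 12, 6].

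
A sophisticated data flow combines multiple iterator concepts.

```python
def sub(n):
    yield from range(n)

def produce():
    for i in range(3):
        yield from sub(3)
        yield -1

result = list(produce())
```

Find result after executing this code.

Step 1: For each i in range(3):
  i=0: yield from sub(3) -> [0, 1, 2], then yield -1
  i=1: yield from sub(3) -> [0, 1, 2], then yield -1
  i=2: yield from sub(3) -> [0, 1, 2], then yield -1
Therefore result = [0, 1, 2, -1, 0, 1, 2, -1, 0, 1, 2, -1].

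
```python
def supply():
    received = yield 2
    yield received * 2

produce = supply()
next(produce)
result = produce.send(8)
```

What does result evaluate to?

Step 1: next(produce) advances to first yield, producing 2.
Step 2: send(8) resumes, received = 8.
Step 3: yield received * 2 = 8 * 2 = 16.
Therefore result = 16.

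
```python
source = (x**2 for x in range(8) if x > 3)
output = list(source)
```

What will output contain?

Step 1: For range(8), keep x > 3, then square:
  x=0: 0 <= 3, excluded
  x=1: 1 <= 3, excluded
  x=2: 2 <= 3, excluded
  x=3: 3 <= 3, excluded
  x=4: 4 > 3, yield 4**2 = 16
  x=5: 5 > 3, yield 5**2 = 25
  x=6: 6 > 3, yield 6**2 = 36
  x=7: 7 > 3, yield 7**2 = 49
Therefore output = [16, 25, 36, 49].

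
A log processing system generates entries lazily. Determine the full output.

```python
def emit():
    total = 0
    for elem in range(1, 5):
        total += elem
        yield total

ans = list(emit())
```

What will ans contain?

Step 1: Generator accumulates running sum:
  elem=1: total = 1, yield 1
  elem=2: total = 3, yield 3
  elem=3: total = 6, yield 6
  elem=4: total = 10, yield 10
Therefore ans = [1, 3, 6, 10].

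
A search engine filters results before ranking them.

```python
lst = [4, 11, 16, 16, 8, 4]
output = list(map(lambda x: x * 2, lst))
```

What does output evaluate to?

Step 1: Apply lambda x: x * 2 to each element:
  4 -> 8
  11 -> 22
  16 -> 32
  16 -> 32
  8 -> 16
  4 -> 8
Therefore output = [8, 22, 32, 32, 16, 8].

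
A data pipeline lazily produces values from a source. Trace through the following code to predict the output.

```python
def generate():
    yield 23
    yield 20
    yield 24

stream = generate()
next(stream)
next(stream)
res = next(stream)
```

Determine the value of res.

Step 1: generate() creates a generator.
Step 2: next(stream) yields 23 (consumed and discarded).
Step 3: next(stream) yields 20 (consumed and discarded).
Step 4: next(stream) yields 24, assigned to res.
Therefore res = 24.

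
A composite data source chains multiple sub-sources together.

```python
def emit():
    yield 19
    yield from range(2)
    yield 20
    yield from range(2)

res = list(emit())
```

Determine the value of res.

Step 1: Trace yields in order:
  yield 19
  yield 0
  yield 1
  yield 20
  yield 0
  yield 1
Therefore res = [19, 0, 1, 20, 0, 1].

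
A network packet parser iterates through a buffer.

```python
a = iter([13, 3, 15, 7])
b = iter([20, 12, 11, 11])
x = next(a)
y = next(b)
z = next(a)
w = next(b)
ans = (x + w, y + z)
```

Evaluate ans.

Step 1: a iterates [13, 3, 15, 7], b iterates [20, 12, 11, 11].
Step 2: x = next(a) = 13, y = next(b) = 20.
Step 3: z = next(a) = 3, w = next(b) = 12.
Step 4: ans = (13 + 12, 20 + 3) = (25, 23).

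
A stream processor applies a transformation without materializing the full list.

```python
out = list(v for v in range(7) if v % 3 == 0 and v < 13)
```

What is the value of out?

Step 1: Filter range(7) where v % 3 == 0 and v < 13:
  v=0: both conditions met, included
  v=1: excluded (1 % 3 != 0)
  v=2: excluded (2 % 3 != 0)
  v=3: both conditions met, included
  v=4: excluded (4 % 3 != 0)
  v=5: excluded (5 % 3 != 0)
  v=6: both conditions met, included
Therefore out = [0, 3, 6].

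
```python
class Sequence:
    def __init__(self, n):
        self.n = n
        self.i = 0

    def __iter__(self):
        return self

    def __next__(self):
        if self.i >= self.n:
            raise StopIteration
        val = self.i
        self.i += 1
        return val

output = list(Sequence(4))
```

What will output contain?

Step 1: Sequence(4) creates an iterator counting 0 to 3.
Step 2: list() consumes all values: [0, 1, 2, 3].
Therefore output = [0, 1, 2, 3].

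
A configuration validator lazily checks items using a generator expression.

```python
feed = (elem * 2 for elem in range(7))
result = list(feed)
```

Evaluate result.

Step 1: For each elem in range(7), compute elem*2:
  elem=0: 0*2 = 0
  elem=1: 1*2 = 2
  elem=2: 2*2 = 4
  elem=3: 3*2 = 6
  elem=4: 4*2 = 8
  elem=5: 5*2 = 10
  elem=6: 6*2 = 12
Therefore result = [0, 2, 4, 6, 8, 10, 12].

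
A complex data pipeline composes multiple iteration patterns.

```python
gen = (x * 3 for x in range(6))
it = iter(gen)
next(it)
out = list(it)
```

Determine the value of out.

Step 1: Generator produces [0, 3, 6, 9, 12, 15].
Step 2: next(it) consumes first element (0).
Step 3: list(it) collects remaining: [3, 6, 9, 12, 15].
Therefore out = [3, 6, 9, 12, 15].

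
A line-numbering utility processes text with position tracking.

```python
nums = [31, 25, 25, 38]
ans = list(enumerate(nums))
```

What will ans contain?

Step 1: enumerate pairs each element with its index:
  (0, 31)
  (1, 25)
  (2, 25)
  (3, 38)
Therefore ans = [(0, 31), (1, 25), (2, 25), (3, 38)].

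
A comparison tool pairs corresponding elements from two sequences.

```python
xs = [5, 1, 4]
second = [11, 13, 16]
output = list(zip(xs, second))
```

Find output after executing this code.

Step 1: zip pairs elements at same index:
  Index 0: (5, 11)
  Index 1: (1, 13)
  Index 2: (4, 16)
Therefore output = [(5, 11), (1, 13), (4, 16)].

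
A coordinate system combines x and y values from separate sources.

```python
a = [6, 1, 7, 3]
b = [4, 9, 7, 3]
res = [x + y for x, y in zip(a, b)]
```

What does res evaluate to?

Step 1: Add corresponding elements:
  6 + 4 = 10
  1 + 9 = 10
  7 + 7 = 14
  3 + 3 = 6
Therefore res = [10, 10, 14, 6].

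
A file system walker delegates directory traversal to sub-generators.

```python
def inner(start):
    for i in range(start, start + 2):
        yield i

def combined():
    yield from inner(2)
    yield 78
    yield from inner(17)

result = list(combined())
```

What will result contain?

Step 1: combined() delegates to inner(2):
  yield 2
  yield 3
Step 2: yield 78
Step 3: Delegates to inner(17):
  yield 17
  yield 18
Therefore result = [2, 3, 78, 17, 18].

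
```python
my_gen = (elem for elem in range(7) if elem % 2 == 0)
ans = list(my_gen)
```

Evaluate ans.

Step 1: Filter range(7) keeping only even values:
  elem=0: even, included
  elem=1: odd, excluded
  elem=2: even, included
  elem=3: odd, excluded
  elem=4: even, included
  elem=5: odd, excluded
  elem=6: even, included
Therefore ans = [0, 2, 4, 6].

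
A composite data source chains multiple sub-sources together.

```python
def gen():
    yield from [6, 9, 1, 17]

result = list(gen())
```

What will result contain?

Step 1: yield from delegates to the iterable, yielding each element.
Step 2: Collected values: [6, 9, 1, 17].
Therefore result = [6, 9, 1, 17].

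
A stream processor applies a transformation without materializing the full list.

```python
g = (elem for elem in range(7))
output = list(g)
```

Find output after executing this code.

Step 1: Generator expression iterates range(7): [0, 1, 2, 3, 4, 5, 6].
Step 2: list() collects all values.
Therefore output = [0, 1, 2, 3, 4, 5, 6].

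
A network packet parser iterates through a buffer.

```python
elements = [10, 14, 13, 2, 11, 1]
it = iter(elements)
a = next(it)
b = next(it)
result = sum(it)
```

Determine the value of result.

Step 1: Create iterator over [10, 14, 13, 2, 11, 1].
Step 2: a = next() = 10, b = next() = 14.
Step 3: sum() of remaining [13, 2, 11, 1] = 27.
Therefore result = 27.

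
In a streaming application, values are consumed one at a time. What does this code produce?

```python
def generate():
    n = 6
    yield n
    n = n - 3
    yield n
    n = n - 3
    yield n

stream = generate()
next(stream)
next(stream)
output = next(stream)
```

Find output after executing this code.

Step 1: Trace through generator execution:
  Yield 1: n starts at 6, yield 6
  Yield 2: n = 6 - 3 = 3, yield 3
  Yield 3: n = 3 - 3 = 0, yield 0
Step 2: First next() gets 6, second next() gets the second value, third next() yields 0.
Therefore output = 0.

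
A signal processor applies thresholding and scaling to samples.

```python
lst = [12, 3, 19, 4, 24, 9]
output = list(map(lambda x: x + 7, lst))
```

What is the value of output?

Step 1: Apply lambda x: x + 7 to each element:
  12 -> 19
  3 -> 10
  19 -> 26
  4 -> 11
  24 -> 31
  9 -> 16
Therefore output = [19, 10, 26, 11, 31, 16].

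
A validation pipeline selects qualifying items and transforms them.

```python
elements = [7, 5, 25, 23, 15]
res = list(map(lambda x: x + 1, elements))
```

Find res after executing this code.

Step 1: Apply lambda x: x + 1 to each element:
  7 -> 8
  5 -> 6
  25 -> 26
  23 -> 24
  15 -> 16
Therefore res = [8, 6, 26, 24, 16].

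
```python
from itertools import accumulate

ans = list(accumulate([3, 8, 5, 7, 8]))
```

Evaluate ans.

Step 1: accumulate computes running sums:
  + 3 = 3
  + 8 = 11
  + 5 = 16
  + 7 = 23
  + 8 = 31
Therefore ans = [3, 11, 16, 23, 31].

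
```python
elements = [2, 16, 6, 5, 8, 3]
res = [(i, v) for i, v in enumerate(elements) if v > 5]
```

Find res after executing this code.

Step 1: Filter enumerate([2, 16, 6, 5, 8, 3]) keeping v > 5:
  (0, 2): 2 <= 5, excluded
  (1, 16): 16 > 5, included
  (2, 6): 6 > 5, included
  (3, 5): 5 <= 5, excluded
  (4, 8): 8 > 5, included
  (5, 3): 3 <= 5, excluded
Therefore res = [(1, 16), (2, 6), (4, 8)].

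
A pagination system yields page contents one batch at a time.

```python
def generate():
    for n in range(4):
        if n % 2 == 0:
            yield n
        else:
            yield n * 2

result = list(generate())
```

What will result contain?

Step 1: For each n in range(4), yield n if even, else n*2:
  n=0 (even): yield 0
  n=1 (odd): yield 1*2 = 2
  n=2 (even): yield 2
  n=3 (odd): yield 3*2 = 6
Therefore result = [0, 2, 2, 6].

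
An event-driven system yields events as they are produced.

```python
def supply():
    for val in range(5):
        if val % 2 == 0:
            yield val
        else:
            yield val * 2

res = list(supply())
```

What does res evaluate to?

Step 1: For each val in range(5), yield val if even, else val*2:
  val=0 (even): yield 0
  val=1 (odd): yield 1*2 = 2
  val=2 (even): yield 2
  val=3 (odd): yield 3*2 = 6
  val=4 (even): yield 4
Therefore res = [0, 2, 2, 6, 4].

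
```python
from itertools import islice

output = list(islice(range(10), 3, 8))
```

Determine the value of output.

Step 1: islice(range(10), 3, 8) takes elements at indices [3, 8).
Step 2: Elements: [3, 4, 5, 6, 7].
Therefore output = [3, 4, 5, 6, 7].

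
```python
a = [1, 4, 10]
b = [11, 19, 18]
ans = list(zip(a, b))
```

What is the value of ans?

Step 1: zip pairs elements at same index:
  Index 0: (1, 11)
  Index 1: (4, 19)
  Index 2: (10, 18)
Therefore ans = [(1, 11), (4, 19), (10, 18)].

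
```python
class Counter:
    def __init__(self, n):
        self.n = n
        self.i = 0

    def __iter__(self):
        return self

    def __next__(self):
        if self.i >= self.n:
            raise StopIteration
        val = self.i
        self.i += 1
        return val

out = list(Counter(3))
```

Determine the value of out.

Step 1: Counter(3) creates an iterator counting 0 to 2.
Step 2: list() consumes all values: [0, 1, 2].
Therefore out = [0, 1, 2].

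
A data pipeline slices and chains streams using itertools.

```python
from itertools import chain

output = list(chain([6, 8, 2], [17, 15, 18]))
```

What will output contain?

Step 1: chain() concatenates iterables: [6, 8, 2] + [17, 15, 18].
Therefore output = [6, 8, 2, 17, 15, 18].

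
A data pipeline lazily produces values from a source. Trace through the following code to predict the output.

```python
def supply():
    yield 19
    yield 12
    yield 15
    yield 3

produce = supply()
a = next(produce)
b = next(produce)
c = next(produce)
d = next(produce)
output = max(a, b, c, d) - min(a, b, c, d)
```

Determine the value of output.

Step 1: Create generator and consume all values:
  a = next(produce) = 19
  b = next(produce) = 12
  c = next(produce) = 15
  d = next(produce) = 3
Step 2: max = 19, min = 3, output = 19 - 3 = 16.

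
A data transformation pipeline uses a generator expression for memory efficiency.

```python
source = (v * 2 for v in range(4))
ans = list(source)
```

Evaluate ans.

Step 1: For each v in range(4), compute v*2:
  v=0: 0*2 = 0
  v=1: 1*2 = 2
  v=2: 2*2 = 4
  v=3: 3*2 = 6
Therefore ans = [0, 2, 4, 6].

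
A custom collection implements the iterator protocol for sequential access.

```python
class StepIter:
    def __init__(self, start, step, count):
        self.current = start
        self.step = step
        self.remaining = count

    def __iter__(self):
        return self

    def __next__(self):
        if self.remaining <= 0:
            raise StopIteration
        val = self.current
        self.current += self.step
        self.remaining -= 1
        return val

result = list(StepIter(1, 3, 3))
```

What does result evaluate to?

Step 1: StepIter starts at 1, increments by 3, for 3 steps:
  Yield 1, then current += 3
  Yield 4, then current += 3
  Yield 7, then current += 3
Therefore result = [1, 4, 7].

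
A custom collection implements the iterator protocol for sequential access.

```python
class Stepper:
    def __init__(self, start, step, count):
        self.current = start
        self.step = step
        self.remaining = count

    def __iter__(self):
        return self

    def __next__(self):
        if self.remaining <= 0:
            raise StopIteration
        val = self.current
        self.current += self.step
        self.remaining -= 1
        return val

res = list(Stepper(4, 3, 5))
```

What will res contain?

Step 1: Stepper starts at 4, increments by 3, for 5 steps:
  Yield 4, then current += 3
  Yield 7, then current += 3
  Yield 10, then current += 3
  Yield 13, then current += 3
  Yield 16, then current += 3
Therefore res = [4, 7, 10, 13, 16].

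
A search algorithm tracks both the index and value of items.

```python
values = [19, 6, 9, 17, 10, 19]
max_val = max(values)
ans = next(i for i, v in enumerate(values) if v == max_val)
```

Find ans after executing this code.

Step 1: max([19, 6, 9, 17, 10, 19]) = 19.
Step 2: Find first index where value == 19:
  Index 0: 19 == 19, found!
Therefore ans = 0.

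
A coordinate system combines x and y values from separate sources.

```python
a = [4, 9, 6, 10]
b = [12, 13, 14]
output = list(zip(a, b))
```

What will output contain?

Step 1: zip stops at shortest (len(a)=4, len(b)=3):
  Index 0: (4, 12)
  Index 1: (9, 13)
  Index 2: (6, 14)
Step 2: Last element of a (10) has no pair, dropped.
Therefore output = [(4, 12), (9, 13), (6, 14)].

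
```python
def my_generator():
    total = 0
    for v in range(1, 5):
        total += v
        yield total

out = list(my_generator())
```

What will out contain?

Step 1: Generator accumulates running sum:
  v=1: total = 1, yield 1
  v=2: total = 3, yield 3
  v=3: total = 6, yield 6
  v=4: total = 10, yield 10
Therefore out = [1, 3, 6, 10].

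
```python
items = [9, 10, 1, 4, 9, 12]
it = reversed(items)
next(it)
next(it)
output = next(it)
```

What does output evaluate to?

Step 1: reversed([9, 10, 1, 4, 9, 12]) gives iterator: [12, 9, 4, 1, 10, 9].
Step 2: First next() = 12, second next() = 9.
Step 3: Third next() = 4.
Therefore output = 4.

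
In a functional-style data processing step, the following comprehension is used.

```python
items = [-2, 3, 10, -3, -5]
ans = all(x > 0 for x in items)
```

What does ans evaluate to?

Step 1: Check x > 0 for each element in [-2, 3, 10, -3, -5]:
  -2 > 0: False
  3 > 0: True
  10 > 0: True
  -3 > 0: False
  -5 > 0: False
Step 2: all() returns False.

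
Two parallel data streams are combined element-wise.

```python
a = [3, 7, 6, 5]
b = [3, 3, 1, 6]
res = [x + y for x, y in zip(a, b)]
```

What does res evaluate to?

Step 1: Add corresponding elements:
  3 + 3 = 6
  7 + 3 = 10
  6 + 1 = 7
  5 + 6 = 11
Therefore res = [6, 10, 7, 11].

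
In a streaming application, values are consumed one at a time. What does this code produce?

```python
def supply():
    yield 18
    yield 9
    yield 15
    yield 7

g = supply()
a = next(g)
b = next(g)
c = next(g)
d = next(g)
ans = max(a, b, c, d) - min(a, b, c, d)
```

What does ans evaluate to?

Step 1: Create generator and consume all values:
  a = next(g) = 18
  b = next(g) = 9
  c = next(g) = 15
  d = next(g) = 7
Step 2: max = 18, min = 7, ans = 18 - 7 = 11.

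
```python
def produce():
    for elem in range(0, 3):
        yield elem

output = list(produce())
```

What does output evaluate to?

Step 1: The generator yields each value from range(0, 3).
Step 2: list() consumes all yields: [0, 1, 2].
Therefore output = [0, 1, 2].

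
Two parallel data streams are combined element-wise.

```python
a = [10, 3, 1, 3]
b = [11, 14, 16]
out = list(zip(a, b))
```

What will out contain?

Step 1: zip stops at shortest (len(a)=4, len(b)=3):
  Index 0: (10, 11)
  Index 1: (3, 14)
  Index 2: (1, 16)
Step 2: Last element of a (3) has no pair, dropped.
Therefore out = [(10, 11), (3, 14), (1, 16)].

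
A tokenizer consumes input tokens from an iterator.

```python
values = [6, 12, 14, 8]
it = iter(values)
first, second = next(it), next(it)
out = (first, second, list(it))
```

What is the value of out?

Step 1: Create iterator over [6, 12, 14, 8].
Step 2: first = 6, second = 12.
Step 3: Remaining elements: [14, 8].
Therefore out = (6, 12, [14, 8]).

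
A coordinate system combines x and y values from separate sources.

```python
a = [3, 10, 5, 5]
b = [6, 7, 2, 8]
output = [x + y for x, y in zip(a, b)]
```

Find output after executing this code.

Step 1: Add corresponding elements:
  3 + 6 = 9
  10 + 7 = 17
  5 + 2 = 7
  5 + 8 = 13
Therefore output = [9, 17, 7, 13].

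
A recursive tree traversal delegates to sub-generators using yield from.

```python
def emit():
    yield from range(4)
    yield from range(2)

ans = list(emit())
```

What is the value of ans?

Step 1: Trace yields in order:
  yield 0
  yield 1
  yield 2
  yield 3
  yield 0
  yield 1
Therefore ans = [0, 1, 2, 3, 0, 1].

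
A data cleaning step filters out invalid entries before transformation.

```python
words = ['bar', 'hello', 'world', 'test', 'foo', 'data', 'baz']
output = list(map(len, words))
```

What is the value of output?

Step 1: Map len() to each word:
  'bar' -> 3
  'hello' -> 5
  'world' -> 5
  'test' -> 4
  'foo' -> 3
  'data' -> 4
  'baz' -> 3
Therefore output = [3, 5, 5, 4, 3, 4, 3].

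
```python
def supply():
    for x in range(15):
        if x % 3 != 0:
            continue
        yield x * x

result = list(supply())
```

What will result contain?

Step 1: Only yield x**2 when x is divisible by 3:
  x=0: 0 % 3 == 0, yield 0**2 = 0
  x=3: 3 % 3 == 0, yield 3**2 = 9
  x=6: 6 % 3 == 0, yield 6**2 = 36
  x=9: 9 % 3 == 0, yield 9**2 = 81
  x=12: 12 % 3 == 0, yield 12**2 = 144
Therefore result = [0, 9, 36, 81, 144].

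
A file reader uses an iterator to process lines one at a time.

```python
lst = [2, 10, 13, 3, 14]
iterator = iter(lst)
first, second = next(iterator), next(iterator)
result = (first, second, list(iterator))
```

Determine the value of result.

Step 1: Create iterator over [2, 10, 13, 3, 14].
Step 2: first = 2, second = 10.
Step 3: Remaining elements: [13, 3, 14].
Therefore result = (2, 10, [13, 3, 14]).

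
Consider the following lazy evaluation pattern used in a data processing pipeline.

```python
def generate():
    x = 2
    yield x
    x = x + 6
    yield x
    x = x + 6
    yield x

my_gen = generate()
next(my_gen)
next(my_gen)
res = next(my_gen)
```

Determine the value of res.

Step 1: Trace through generator execution:
  Yield 1: x starts at 2, yield 2
  Yield 2: x = 2 + 6 = 8, yield 8
  Yield 3: x = 8 + 6 = 14, yield 14
Step 2: First next() gets 2, second next() gets the second value, third next() yields 14.
Therefore res = 14.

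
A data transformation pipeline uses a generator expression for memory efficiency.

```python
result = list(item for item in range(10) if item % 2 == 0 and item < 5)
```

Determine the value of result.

Step 1: Filter range(10) where item % 2 == 0 and item < 5:
  item=0: both conditions met, included
  item=1: excluded (1 % 2 != 0)
  item=2: both conditions met, included
  item=3: excluded (3 % 2 != 0)
  item=4: both conditions met, included
  item=5: excluded (5 % 2 != 0, 5 >= 5)
  item=6: excluded (6 >= 5)
  item=7: excluded (7 % 2 != 0, 7 >= 5)
  item=8: excluded (8 >= 5)
  item=9: excluded (9 % 2 != 0, 9 >= 5)
Therefore result = [0, 2, 4].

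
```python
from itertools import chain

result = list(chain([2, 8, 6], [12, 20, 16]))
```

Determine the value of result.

Step 1: chain() concatenates iterables: [2, 8, 6] + [12, 20, 16].
Therefore result = [2, 8, 6, 12, 20, 16].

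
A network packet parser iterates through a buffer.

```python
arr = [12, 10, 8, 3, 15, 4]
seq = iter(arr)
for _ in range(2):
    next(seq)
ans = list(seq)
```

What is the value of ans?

Step 1: Create iterator over [12, 10, 8, 3, 15, 4].
Step 2: Advance 2 positions (consuming [12, 10]).
Step 3: list() collects remaining elements: [8, 3, 15, 4].
Therefore ans = [8, 3, 15, 4].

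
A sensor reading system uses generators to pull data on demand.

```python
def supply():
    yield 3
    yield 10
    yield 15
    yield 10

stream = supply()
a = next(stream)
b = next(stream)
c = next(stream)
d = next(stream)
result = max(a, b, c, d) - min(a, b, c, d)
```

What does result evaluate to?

Step 1: Create generator and consume all values:
  a = next(stream) = 3
  b = next(stream) = 10
  c = next(stream) = 15
  d = next(stream) = 10
Step 2: max = 15, min = 3, result = 15 - 3 = 12.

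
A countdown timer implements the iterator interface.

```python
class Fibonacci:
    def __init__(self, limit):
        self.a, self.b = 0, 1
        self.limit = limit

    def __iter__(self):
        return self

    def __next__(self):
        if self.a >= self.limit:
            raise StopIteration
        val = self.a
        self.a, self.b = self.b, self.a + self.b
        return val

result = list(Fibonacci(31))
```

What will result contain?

Step 1: Fibonacci-like sequence (a=0, b=1) until >= 31:
  Yield 0, then a,b = 1,1
  Yield 1, then a,b = 1,2
  Yield 1, then a,b = 2,3
  Yield 2, then a,b = 3,5
  Yield 3, then a,b = 5,8
  Yield 5, then a,b = 8,13
  Yield 8, then a,b = 13,21
  Yield 13, then a,b = 21,34
  Yield 21, then a,b = 34,55
Step 2: 34 >= 31, stop.
Therefore result = [0, 1, 1, 2, 3, 5, 8, 13, 21].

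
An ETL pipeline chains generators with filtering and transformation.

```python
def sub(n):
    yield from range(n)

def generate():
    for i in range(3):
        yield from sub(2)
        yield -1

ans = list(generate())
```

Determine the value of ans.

Step 1: For each i in range(3):
  i=0: yield from sub(2) -> [0, 1], then yield -1
  i=1: yield from sub(2) -> [0, 1], then yield -1
  i=2: yield from sub(2) -> [0, 1], then yield -1
Therefore ans = [0, 1, -1, 0, 1, -1, 0, 1, -1].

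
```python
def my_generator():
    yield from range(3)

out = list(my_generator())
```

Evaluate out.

Step 1: yield from delegates to the iterable, yielding each element.
Step 2: Collected values: [0, 1, 2].
Therefore out = [0, 1, 2].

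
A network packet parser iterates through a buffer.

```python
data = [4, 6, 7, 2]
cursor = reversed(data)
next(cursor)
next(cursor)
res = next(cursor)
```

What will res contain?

Step 1: reversed([4, 6, 7, 2]) gives iterator: [2, 7, 6, 4].
Step 2: First next() = 2, second next() = 7.
Step 3: Third next() = 6.
Therefore res = 6.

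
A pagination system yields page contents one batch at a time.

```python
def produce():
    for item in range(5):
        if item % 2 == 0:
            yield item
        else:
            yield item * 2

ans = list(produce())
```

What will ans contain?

Step 1: For each item in range(5), yield item if even, else item*2:
  item=0 (even): yield 0
  item=1 (odd): yield 1*2 = 2
  item=2 (even): yield 2
  item=3 (odd): yield 3*2 = 6
  item=4 (even): yield 4
Therefore ans = [0, 2, 2, 6, 4].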